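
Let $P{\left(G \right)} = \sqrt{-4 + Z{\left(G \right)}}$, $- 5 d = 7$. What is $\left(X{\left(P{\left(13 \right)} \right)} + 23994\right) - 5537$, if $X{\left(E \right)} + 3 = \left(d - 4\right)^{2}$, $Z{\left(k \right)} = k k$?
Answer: $\frac{462079}{25} \approx 18483.0$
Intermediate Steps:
$Z{\left(k \right)} = k^{2}$
$d = - \frac{7}{5}$ ($d = \left(- \frac{1}{5}\right) 7 = - \frac{7}{5} \approx -1.4$)
$P{\left(G \right)} = \sqrt{-4 + G^{2}}$
$X{\left(E \right)} = \frac{654}{25}$ ($X{\left(E \right)} = -3 + \left(- \frac{7}{5} - 4\right)^{2} = -3 + \left(- \frac{27}{5}\right)^{2} = -3 + \frac{729}{25} = \frac{654}{25}$)
$\left(X{\left(P{\left(13 \right)} \right)} + 23994\right) - 5537 = \left(\frac{654}{25} + 23994\right) - 5537 = \frac{600504}{25} - 5537 = \frac{462079}{25}$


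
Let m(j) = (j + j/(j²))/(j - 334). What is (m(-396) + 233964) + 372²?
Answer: 107638516657/289080 ≈ 3.7235e+5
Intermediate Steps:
m(j) = (j + 1/j)/(-334 + j) (m(j) = (j + j/j²)/(-334 + j) = (j + 1/j)/(-334 + j))
(m(-396) + 233964) + 372² = ((1 + (-396)²)/((-396)*(-334 - 396)) + 233964) + 372² = (-1/396*(1 + 156816)/(-730) + 233964) + 138384 = (-1/396*(-1/730)*156817 + 233964) + 138384 = (156817/289080 + 233964) + 138384 = 67634469937/289080 + 138384 = 107638516657/289080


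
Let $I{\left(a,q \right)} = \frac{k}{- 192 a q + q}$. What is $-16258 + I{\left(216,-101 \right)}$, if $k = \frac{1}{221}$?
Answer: $- \frac{15049610997277}{925674191} \approx -16258.0$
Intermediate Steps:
$k = \frac{1}{221} \approx 0.0045249$
$I{\left(a,q \right)} = \frac{1}{221 \left(q - 192 a q\right)}$ ($I{\left(a,q \right)} = \frac{1}{221 \left(- 192 a q + q\right)} = \frac{1}{221 \left(q - 192 a q\right)}$)
$-16258 + I{\left(216,-101 \right)} = -16258 - \frac{1}{221 \left(-101\right) \left(-1 + 192 \cdot 216\right)} = -16258 - - \frac{1}{22321 \left(-1 + 41472\right)} = -16258 - - \frac{1}{22321 \cdot 41471} = -16258 - \left(- \frac{1}{22321}\right) \frac{1}{41471} = -16258 + \frac{1}{925674191} = - \frac{15049610997277}{925674191}$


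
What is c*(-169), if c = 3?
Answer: -507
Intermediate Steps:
c*(-169) = 3*(-169) = -507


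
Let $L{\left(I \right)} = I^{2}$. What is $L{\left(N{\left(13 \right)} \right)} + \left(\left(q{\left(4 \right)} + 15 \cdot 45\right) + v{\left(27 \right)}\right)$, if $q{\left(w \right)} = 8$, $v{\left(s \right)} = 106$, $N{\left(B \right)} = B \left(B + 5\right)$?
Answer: $55545$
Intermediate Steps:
$N{\left(B \right)} = B \left(5 + B\right)$
$L{\left(N{\left(13 \right)} \right)} + \left(\left(q{\left(4 \right)} + 15 \cdot 45\right) + v{\left(27 \right)}\right) = \left(13 \left(5 + 13\right)\right)^{2} + \left(\left(8 + 15 \cdot 45\right) + 106\right) = \left(13 \cdot 18\right)^{2} + \left(\left(8 + 675\right) + 106\right) = 234^{2} + \left(683 + 106\right) = 54756 + 789 = 55545$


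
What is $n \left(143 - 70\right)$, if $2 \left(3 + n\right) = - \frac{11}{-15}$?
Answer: $- \frac{5767}{30} \approx -192.23$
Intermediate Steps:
$n = - \frac{79}{30}$ ($n = -3 + \frac{\left(-11\right) \frac{1}{-15}}{2} = -3 + \frac{\left(-11\right) \left(- \frac{1}{15}\right)}{2} = -3 + \frac{1}{2} \cdot \frac{11}{15} = -3 + \frac{11}{30} = - \frac{79}{30} \approx -2.6333$)
$n \left(143 - 70\right) = - \frac{79 \left(143 - 70\right)}{30} = \left(- \frac{79}{30}\right) 73 = - \frac{5767}{30}$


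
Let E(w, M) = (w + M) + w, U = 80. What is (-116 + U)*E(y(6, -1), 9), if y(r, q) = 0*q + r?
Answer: -756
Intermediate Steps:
y(r, q) = r (y(r, q) = 0 + r = r)
E(w, M) = M + 2*w (E(w, M) = (M + w) + w = M + 2*w)
(-116 + U)*E(y(6, -1), 9) = (-116 + 80)*(9 + 2*6) = -36*(9 + 12) = -36*21 = -756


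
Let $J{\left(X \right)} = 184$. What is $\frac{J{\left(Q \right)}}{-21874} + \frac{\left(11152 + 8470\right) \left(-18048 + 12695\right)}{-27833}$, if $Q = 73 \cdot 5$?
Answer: $\frac{1148782361706}{304409521} \approx 3773.8$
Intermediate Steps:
$Q = 365$
$\frac{J{\left(Q \right)}}{-21874} + \frac{\left(11152 + 8470\right) \left(-18048 + 12695\right)}{-27833} = \frac{184}{-21874} + \frac{\left(11152 + 8470\right) \left(-18048 + 12695\right)}{-27833} = 184 \left(- \frac{1}{21874}\right) + 19622 \left(-5353\right) \left(- \frac{1}{27833}\right) = - \frac{92}{10937} - - \frac{105036566}{27833} = - \frac{92}{10937} + \frac{105036566}{27833} = \frac{1148782361706}{304409521}$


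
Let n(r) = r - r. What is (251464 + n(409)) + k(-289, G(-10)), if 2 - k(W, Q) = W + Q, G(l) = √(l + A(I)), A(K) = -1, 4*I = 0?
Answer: 251755 - I*√11 ≈ 2.5176e+5 - 3.3166*I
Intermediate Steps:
I = 0 (I = (¼)*0 = 0)
n(r) = 0
G(l) = √(-1 + l) (G(l) = √(l - 1) = √(-1 + l))
k(W, Q) = 2 - Q - W (k(W, Q) = 2 - (W + Q) = 2 - (Q + W) = 2 + (-Q - W) = 2 - Q - W)
(251464 + n(409)) + k(-289, G(-10)) = (251464 + 0) + (2 - √(-1 - 10) - 1*(-289)) = 251464 + (2 - √(-11) + 289) = 251464 + (2 - I*√11 + 289) = 251464 + (291 - I*√11) = 251755 - I*√11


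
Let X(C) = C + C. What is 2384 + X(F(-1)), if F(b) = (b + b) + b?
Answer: 2378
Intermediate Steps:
F(b) = 3*b (F(b) = 2*b + b = 3*b)
X(C) = 2*C
2384 + X(F(-1)) = 2384 + 2*(3*(-1)) = 2384 + 2*(-3) = 2384 - 6 = 2378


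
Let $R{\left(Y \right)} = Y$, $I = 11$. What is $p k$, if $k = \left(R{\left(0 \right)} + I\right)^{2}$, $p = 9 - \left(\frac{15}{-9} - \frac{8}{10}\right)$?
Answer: $\frac{20812}{15} \approx 1387.5$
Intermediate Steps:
$p = \frac{172}{15}$ ($p = 9 - \left(15 \left(- \frac{1}{9}\right) - \frac{4}{5}\right) = 9 - \left(- \frac{5}{3} - \frac{4}{5}\right) = 9 - - \frac{37}{15} = 9 + \frac{37}{15} = \frac{172}{15} \approx 11.467$)
$k = 121$ ($k = \left(0 + 11\right)^{2} = 11^{2} = 121$)
$p k = \frac{172}{15} \cdot 121 = \frac{20812}{15}$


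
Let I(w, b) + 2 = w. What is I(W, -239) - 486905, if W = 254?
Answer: -486653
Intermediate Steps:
I(w, b) = -2 + w
I(W, -239) - 486905 = (-2 + 254) - 486905 = 252 - 486905 = -486653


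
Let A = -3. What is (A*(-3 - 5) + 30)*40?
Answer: 2160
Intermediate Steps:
(A*(-3 - 5) + 30)*40 = (-3*(-3 - 5) + 30)*40 = (-3*(-8) + 30)*40 = (24 + 30)*40 = 54*40 = 2160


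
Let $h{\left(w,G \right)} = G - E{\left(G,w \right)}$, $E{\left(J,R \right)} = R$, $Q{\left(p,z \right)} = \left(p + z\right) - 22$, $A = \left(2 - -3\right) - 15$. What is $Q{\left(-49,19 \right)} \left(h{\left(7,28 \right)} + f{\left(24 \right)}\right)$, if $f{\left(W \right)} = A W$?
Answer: $11388$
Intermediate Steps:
$A = -10$ ($A = \left(2 + 3\right) - 15 = 5 - 15 = -10$)
$Q{\left(p,z \right)} = -22 + p + z$
$h{\left(w,G \right)} = G - w$
$f{\left(W \right)} = - 10 W$
$Q{\left(-49,19 \right)} \left(h{\left(7,28 \right)} + f{\left(24 \right)}\right) = \left(-22 - 49 + 19\right) \left(\left(28 - 7\right) - 240\right) = - 52 \left(\left(28 - 7\right) - 240\right) = - 52 \left(21 - 240\right) = \left(-52\right) \left(-219\right) = 11388$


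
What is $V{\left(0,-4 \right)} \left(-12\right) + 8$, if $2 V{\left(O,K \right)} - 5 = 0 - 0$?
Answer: $-22$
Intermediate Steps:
$V{\left(O,K \right)} = \frac{5}{2}$ ($V{\left(O,K \right)} = \frac{5}{2} + \frac{0 - 0}{2} = \frac{5}{2} + \frac{0 + 0}{2} = \frac{5}{2} + \frac{1}{2} \cdot 0 = \frac{5}{2} + 0 = \frac{5}{2}$)
$V{\left(0,-4 \right)} \left(-12\right) + 8 = \frac{5}{2} \left(-12\right) + 8 = -30 + 8 = -22$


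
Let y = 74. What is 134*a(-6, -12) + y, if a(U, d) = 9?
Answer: 1280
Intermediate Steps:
134*a(-6, -12) + y = 134*9 + 74 = 1206 + 74 = 1280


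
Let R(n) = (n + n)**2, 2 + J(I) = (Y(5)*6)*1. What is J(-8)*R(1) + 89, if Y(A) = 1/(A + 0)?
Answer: 429/5 ≈ 85.800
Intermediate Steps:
Y(A) = 1/A
J(I) = -4/5 (J(I) = -2 + (6/5)*1 = -2 + 6/5 = -4/5)
R(n) = 4*n**2 (R(n) = (2*n)**2 = 4*n**2)
J(-8)*R(1) + 89 = -16*1**2/5 + 89 = -16/5 + 89 = 429/5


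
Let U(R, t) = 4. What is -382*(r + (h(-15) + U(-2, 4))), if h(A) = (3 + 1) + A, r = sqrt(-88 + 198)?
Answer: 2674 - 382*sqrt(110) ≈ -1332.4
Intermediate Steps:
r = sqrt(110) ≈ 10.488
h(A) = 4 + A
-382*(r + (h(-15) + U(-2, 4))) = -382*(sqrt(110) + ((4 - 15) + 4)) = -382*(sqrt(110) + (-11 + 4)) = -382*(sqrt(110) - 7) = -382*(-7 + sqrt(110)) = 2674 - 382*sqrt(110)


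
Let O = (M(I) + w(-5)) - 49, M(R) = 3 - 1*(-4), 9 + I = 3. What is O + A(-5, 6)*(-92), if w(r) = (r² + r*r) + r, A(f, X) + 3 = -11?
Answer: 1291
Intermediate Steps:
A(f, X) = -14 (A(f, X) = -3 - 11 = -14)
I = -6 (I = -9 + 3 = -6)
M(R) = 7 (M(R) = 3 + 4 = 7)
w(r) = r + 2*r² (w(r) = (r² + r²) + r = 2*r² + r = r + 2*r²)
O = 3 (O = (7 - 5*(1 + 2*(-5))) - 49 = (7 - 5*(1 - 10)) - 49 = (7 - 5*(-9)) - 49 = (7 + 45) - 49 = 52 - 49 = 3)
O + A(-5, 6)*(-92) = 3 - 14*(-92) = 3 + 1288 = 1291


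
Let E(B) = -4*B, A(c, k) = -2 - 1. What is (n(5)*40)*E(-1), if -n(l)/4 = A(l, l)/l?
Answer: 384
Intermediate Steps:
A(c, k) = -3
n(l) = 12/l (n(l) = -(-12)/l = 12/l)
(n(5)*40)*E(-1) = ((12/5)*40)*(-4*(-1)) = ((12*(1/5))*40)*4 = ((12/5)*40)*4 = 96*4 = 384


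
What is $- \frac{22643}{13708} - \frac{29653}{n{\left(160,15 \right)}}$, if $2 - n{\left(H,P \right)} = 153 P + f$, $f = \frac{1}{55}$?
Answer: $\frac{2437617279}{216099766} \approx 11.28$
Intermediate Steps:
$f = \frac{1}{55} \approx 0.018182$
$n{\left(H,P \right)} = \frac{109}{55} - 153 P$ ($n{\left(H,P \right)} = 2 - \left(153 P + \frac{1}{55}\right) = 2 - \left(\frac{1}{55} + 153 P\right) = \frac{109}{55} - 153 P$)
$- \frac{22643}{13708} - \frac{29653}{n{\left(160,15 \right)}} = - \frac{22643}{13708} - \frac{29653}{\frac{109}{55} - 2295} = \left(-22643\right) \frac{1}{13708} - \frac{29653}{\frac{109}{55} - 2295} = - \frac{22643}{13708} - \frac{29653}{- \frac{126116}{55}} = - \frac{22643}{13708} - - \frac{1630915}{126116} = - \frac{22643}{13708} + \frac{1630915}{126116} = \frac{2437617279}{216099766}$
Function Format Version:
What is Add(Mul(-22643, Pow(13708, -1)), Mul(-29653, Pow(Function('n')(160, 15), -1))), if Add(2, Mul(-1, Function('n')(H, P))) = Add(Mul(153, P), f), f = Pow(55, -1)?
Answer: Rational(2437617279, 216099766) ≈ 11.280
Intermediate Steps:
f = Rational(1, 55) ≈ 0.018182
Function('n')(H, P) = Add(Rational(109, 55), Mul(-153, P)) (Function('n')(H, P) = Add(2, Mul(-1, Add(Mul(153, P), Rational(1, 55)))) = Add(2, Mul(-1, Add(Rational(1, 55), Mul(153, P)))) = Add(2, Add(Rational(-1, 55), Mul(-153, P))) = Add(Rational(109, 55), Mul(-153, P)))
Add(Mul(-22643, Pow(13708, -1)), Mul(-29653, Pow(Function('n')(160, 15), -1))) = Add(Mul(-22643, Pow(13708, -1)), Mul(-29653, Pow(Add(Rational(109, 55), Mul(-153, 15)), -1))) = Add(Mul(-22643, Rational(1, 13708)), Mul(-29653, Pow(Add(Rational(109, 55), -2295), -1))) = Add(Rational(-22643, 13708), Mul(-29653, Pow(Rational(-126116, 55), -1))) = Add(Rational(-22643, 13708), Mul(-29653, Rational(-55, 126116))) = Add(Rational(-22643, 13708), Rational(1630915, 126116)) = Rational(2437617279, 216099766)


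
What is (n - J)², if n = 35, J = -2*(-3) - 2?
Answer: 961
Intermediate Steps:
J = 4 (J = 6 - 2 = 4)
(n - J)² = (35 - 1*4)² = (35 - 4)² = 31² = 961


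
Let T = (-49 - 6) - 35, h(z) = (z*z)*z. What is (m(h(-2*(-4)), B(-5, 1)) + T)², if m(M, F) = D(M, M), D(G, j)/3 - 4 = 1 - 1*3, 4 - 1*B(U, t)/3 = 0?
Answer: 7056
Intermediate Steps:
B(U, t) = 12 (B(U, t) = 12 - 3*0 = 12 + 0 = 12)
h(z) = z³ (h(z) = z²*z = z³)
T = -90 (T = -55 - 35 = -90)
D(G, j) = 6 (D(G, j) = 12 + 3*(1 - 1*3) = 12 + 3*(1 - 3) = 12 + 3*(-2) = 12 - 6 = 6)
m(M, F) = 6
(m(h(-2*(-4)), B(-5, 1)) + T)² = (6 - 90)² = (-84)² = 7056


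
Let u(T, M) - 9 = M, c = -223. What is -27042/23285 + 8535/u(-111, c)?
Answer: -204524463/4982990 ≈ -41.045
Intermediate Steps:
u(T, M) = 9 + M
-27042/23285 + 8535/u(-111, c) = -27042/23285 + 8535/(9 - 223) = -27042*1/23285 + 8535/(-214) = -27042/23285 + 8535*(-1/214) = -27042/23285 - 8535/214 = -204524463/4982990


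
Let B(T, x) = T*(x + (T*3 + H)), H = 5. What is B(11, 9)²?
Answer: 267289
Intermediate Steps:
B(T, x) = T*(5 + x + 3*T) (B(T, x) = T*(x + (T*3 + 5)) = T*(x + (3*T + 5)) = T*(x + (5 + 3*T)) = T*(5 + x + 3*T))
B(11, 9)² = (11*(5 + 9 + 3*11))² = (11*(5 + 9 + 33))² = (11*47)² = 517² = 267289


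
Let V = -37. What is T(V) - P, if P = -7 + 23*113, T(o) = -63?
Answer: -2655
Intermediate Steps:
P = 2592 (P = -7 + 2599 = 2592)
T(V) - P = -63 - 1*2592 = -63 - 2592 = -2655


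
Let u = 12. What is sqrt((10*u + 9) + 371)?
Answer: 10*sqrt(5) ≈ 22.361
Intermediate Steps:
sqrt((10*u + 9) + 371) = sqrt((10*12 + 9) + 371) = sqrt((120 + 9) + 371) = sqrt(129 + 371) = sqrt(500) = 10*sqrt(5)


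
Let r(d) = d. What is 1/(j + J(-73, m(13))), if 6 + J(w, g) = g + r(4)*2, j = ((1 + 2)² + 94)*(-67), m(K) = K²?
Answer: -1/6730 ≈ -0.00014859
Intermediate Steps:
j = -6901 (j = (3² + 94)*(-67) = (9 + 94)*(-67) = 103*(-67) = -6901)
J(w, g) = 2 + g (J(w, g) = -6 + (g + 4*2) = -6 + (g + 8) = -6 + (8 + g) = 2 + g)
1/(j + J(-73, m(13))) = 1/(-6901 + (2 + 13²)) = 1/(-6901 + (2 + 169)) = 1/(-6901 + 171) = 1/(-6730) = -1/6730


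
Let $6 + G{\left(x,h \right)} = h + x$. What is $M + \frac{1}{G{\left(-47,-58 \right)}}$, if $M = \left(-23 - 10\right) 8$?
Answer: $- \frac{29305}{111} \approx -264.01$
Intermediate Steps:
$M = -264$ ($M = \left(-33\right) 8 = -264$)
$G{\left(x,h \right)} = -6 + h + x$ ($G{\left(x,h \right)} = -6 + \left(h + x\right) = -6 + h + x$)
$M + \frac{1}{G{\left(-47,-58 \right)}} = -264 + \frac{1}{-6 - 58 - 47} = -264 + \frac{1}{-111} = -264 - \frac{1}{111} = - \frac{29305}{111}$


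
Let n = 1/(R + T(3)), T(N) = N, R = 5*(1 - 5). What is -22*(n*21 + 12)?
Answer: -4026/17 ≈ -236.82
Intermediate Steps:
R = -20 (R = 5*(-4) = -20)
n = -1/17 (n = 1/(-20 + 3) = 1/(-17) = -1/17 ≈ -0.058824)
-22*(n*21 + 12) = -22*(-1/17*21 + 12) = -22*(-21/17 + 12) = -22*183/17 = -4026/17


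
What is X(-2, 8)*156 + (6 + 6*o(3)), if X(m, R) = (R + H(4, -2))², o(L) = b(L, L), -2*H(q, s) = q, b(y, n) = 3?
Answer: 5640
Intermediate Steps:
H(q, s) = -q/2
o(L) = 3
X(m, R) = (-2 + R)² (X(m, R) = (R - ½*4)² = (R - 2)² = (-2 + R)²)
X(-2, 8)*156 + (6 + 6*o(3)) = (-2 + 8)²*156 + (6 + 6*3) = 6²*156 + (6 + 18) = 36*156 + 24 = 5616 + 24 = 5640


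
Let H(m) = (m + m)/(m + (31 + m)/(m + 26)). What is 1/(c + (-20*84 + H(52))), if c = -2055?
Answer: -4139/15451053 ≈ -0.00026788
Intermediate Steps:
H(m) = 2*m/(m + (31 + m)/(26 + m)) (H(m) = (2*m)/(m + (31 + m)/(26 + m)) = 2*m/(m + (31 + m)/(26 + m)))
1/(c + (-20*84 + H(52))) = 1/(-2055 + (-20*84 + 2*52*(26 + 52)/(31 + 52² + 27*52))) = 1/(-2055 + (-1680 + 2*52*78/(31 + 2704 + 1404))) = 1/(-2055 + (-1680 + 2*52*78/4139)) = 1/(-2055 + (-1680 + 2*52*(1/4139)*78)) = 1/(-2055 + (-1680 + 8112/4139)) = 1/(-2055 - 6945408/4139) = 1/(-15451053/4139) = -4139/15451053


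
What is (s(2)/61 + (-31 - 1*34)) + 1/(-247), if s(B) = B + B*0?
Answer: -978922/15067 ≈ -64.971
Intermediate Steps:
s(B) = B (s(B) = B + 0 = B)
(s(2)/61 + (-31 - 1*34)) + 1/(-247) = (2/61 + (-31 - 1*34)) + 1/(-247) = (2*(1/61) + (-31 - 34)) - 1/247 = (2/61 - 65) - 1/247 = -3963/61 - 1/247 = -978922/15067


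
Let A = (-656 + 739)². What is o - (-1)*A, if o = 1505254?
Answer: 1512143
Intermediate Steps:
A = 6889 (A = 83² = 6889)
o - (-1)*A = 1505254 - (-1)*6889 = 1505254 - 1*(-6889) = 1505254 + 6889 = 1512143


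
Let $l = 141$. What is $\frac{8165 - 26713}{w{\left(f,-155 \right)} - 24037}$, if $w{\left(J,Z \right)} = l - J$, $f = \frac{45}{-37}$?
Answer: $\frac{686276}{884107} \approx 0.77624$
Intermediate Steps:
$f = - \frac{45}{37}$ ($f = 45 \left(- \frac{1}{37}\right) = - \frac{45}{37} \approx -1.2162$)
$w{\left(J,Z \right)} = 141 - J$
$\frac{8165 - 26713}{w{\left(f,-155 \right)} - 24037} = \frac{8165 - 26713}{\left(141 - - \frac{45}{37}\right) - 24037} = - \frac{18548}{\left(141 + \frac{45}{37}\right) - 24037} = - \frac{18548}{\frac{5262}{37} - 24037} = - \frac{18548}{- \frac{884107}{37}} = \left(-18548\right) \left(- \frac{37}{884107}\right) = \frac{686276}{884107}$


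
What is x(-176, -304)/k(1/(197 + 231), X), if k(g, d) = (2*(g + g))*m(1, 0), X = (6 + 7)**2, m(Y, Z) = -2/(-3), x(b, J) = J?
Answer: -48792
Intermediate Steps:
m(Y, Z) = 2/3 (m(Y, Z) = -2*(-1/3) = 2/3)
X = 169 (X = 13**2 = 169)
k(g, d) = 8*g/3 (k(g, d) = (2*(g + g))*(2/3) = (2*(2*g))*(2/3) = (4*g)*(2/3) = 8*g/3)
x(-176, -304)/k(1/(197 + 231), X) = -304/(8/(3*(197 + 231))) = -304/((8/3)/428) = -304/((8/3)*(1/428)) = -304/2/321 = -304*321/2 = -48792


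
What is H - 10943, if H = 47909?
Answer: 36966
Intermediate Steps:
H - 10943 = 47909 - 10943 = 36966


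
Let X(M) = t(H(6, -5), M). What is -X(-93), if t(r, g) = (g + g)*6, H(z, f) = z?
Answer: 1116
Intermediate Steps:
t(r, g) = 12*g (t(r, g) = (2*g)*6 = 12*g)
X(M) = 12*M
-X(-93) = -12*(-93) = -1*(-1116) = 1116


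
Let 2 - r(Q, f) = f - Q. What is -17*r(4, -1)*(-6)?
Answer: 714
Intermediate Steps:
r(Q, f) = 2 + Q - f (r(Q, f) = 2 - (f - Q) = 2 + (Q - f) = 2 + Q - f)
-17*r(4, -1)*(-6) = -17*(2 + 4 - 1*(-1))*(-6) = -17*(2 + 4 + 1)*(-6) = -17*7*(-6) = -119*(-6) = 714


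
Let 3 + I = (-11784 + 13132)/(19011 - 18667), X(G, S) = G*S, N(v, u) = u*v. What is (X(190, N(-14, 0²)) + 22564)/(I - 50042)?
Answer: -1940504/4303533 ≈ -0.45091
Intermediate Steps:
I = 79/86 (I = -3 + (-11784 + 13132)/(19011 - 18667) = -3 + 1348/344 = -3 + 1348*(1/344) = -3 + 337/86 = 79/86 ≈ 0.91860)
(X(190, N(-14, 0²)) + 22564)/(I - 50042) = (190*(0²*(-14)) + 22564)/(79/86 - 50042) = (190*(0*(-14)) + 22564)/(-4303533/86) = (190*0 + 22564)*(-86/4303533) = (0 + 22564)*(-86/4303533) = 22564*(-86/4303533) = -1940504/4303533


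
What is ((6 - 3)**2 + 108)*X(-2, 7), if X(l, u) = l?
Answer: -234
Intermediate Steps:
((6 - 3)**2 + 108)*X(-2, 7) = ((6 - 3)**2 + 108)*(-2) = (3**2 + 108)*(-2) = (9 + 108)*(-2) = 117*(-2) = -234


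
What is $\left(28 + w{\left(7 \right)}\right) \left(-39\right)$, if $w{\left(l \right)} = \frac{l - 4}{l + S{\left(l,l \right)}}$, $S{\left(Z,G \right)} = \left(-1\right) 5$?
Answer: $- \frac{2301}{2} \approx -1150.5$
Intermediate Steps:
$S{\left(Z,G \right)} = -5$
$w{\left(l \right)} = \frac{-4 + l}{-5 + l}$ ($w{\left(l \right)} = \frac{l - 4}{l - 5} = \frac{-4 + l}{-5 + l}$)
$\left(28 + w{\left(7 \right)}\right) \left(-39\right) = \left(28 + \frac{-4 + 7}{-5 + 7}\right) \left(-39\right) = \left(28 + \frac{1}{2} \cdot 3\right) \left(-39\right) = \left(28 + \frac{3}{2}\right) \left(-39\right) = \frac{59}{2} \left(-39\right) = - \frac{2301}{2}$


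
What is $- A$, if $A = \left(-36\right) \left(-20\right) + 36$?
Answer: $-756$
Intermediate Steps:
$A = 756$ ($A = 720 + 36 = 756$)
$- A = \left(-1\right) 756 = -756$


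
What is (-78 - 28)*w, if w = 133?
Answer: -14098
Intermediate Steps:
(-78 - 28)*w = (-78 - 28)*133 = -106*133 = -14098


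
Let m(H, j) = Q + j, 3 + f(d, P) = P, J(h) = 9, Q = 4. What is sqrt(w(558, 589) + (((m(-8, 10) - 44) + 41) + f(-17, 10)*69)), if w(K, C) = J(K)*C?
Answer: sqrt(5795) ≈ 76.125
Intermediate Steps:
f(d, P) = -3 + P
m(H, j) = 4 + j
w(K, C) = 9*C
sqrt(w(558, 589) + (((m(-8, 10) - 44) + 41) + f(-17, 10)*69)) = sqrt(9*589 + ((((4 + 10) - 44) + 41) + (-3 + 10)*69)) = sqrt(5301 + (((14 - 44) + 41) + 7*69)) = sqrt(5301 + ((-30 + 41) + 483)) = sqrt(5301 + (11 + 483)) = sqrt(5301 + 494) = sqrt(5795)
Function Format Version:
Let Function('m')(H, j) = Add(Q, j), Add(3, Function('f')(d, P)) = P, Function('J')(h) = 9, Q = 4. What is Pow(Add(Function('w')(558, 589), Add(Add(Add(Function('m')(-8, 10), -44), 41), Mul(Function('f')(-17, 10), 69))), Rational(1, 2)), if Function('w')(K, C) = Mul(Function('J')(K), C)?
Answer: Pow(5795, Rational(1, 2)) ≈ 76.125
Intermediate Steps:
Function('f')(d, P) = Add(-3, P)
Function('m')(H, j) = Add(4, j)
Function('w')(K, C) = Mul(9, C)
Pow(Add(Function('w')(558, 589), Add(Add(Add(Function('m')(-8, 10), -44), 41), Mul(Function('f')(-17, 10), 69))), Rational(1, 2)) = Pow(Add(Mul(9, 589), Add(Add(Add(Add(4, 10), -44), 41), Mul(Add(-3, 10), 69))), Rational(1, 2)) = Pow(Add(5301, Add(Add(Add(14, -44), 41), Mul(7, 69))), Rational(1, 2)) = Pow(Add(5301, Add(Add(-30, 41), 483)), Rational(1, 2)) = Pow(Add(5301, Add(11, 483)), Rational(1, 2)) = Pow(Add(5301, 494), Rational(1, 2)) = Pow(5795, Rational(1, 2))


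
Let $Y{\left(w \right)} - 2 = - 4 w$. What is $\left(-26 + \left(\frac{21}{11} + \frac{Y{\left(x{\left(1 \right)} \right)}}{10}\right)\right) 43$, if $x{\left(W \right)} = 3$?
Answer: $- \frac{11868}{11} \approx -1078.9$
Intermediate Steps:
$Y{\left(w \right)} = 2 - 4 w$
$\left(-26 + \left(\frac{21}{11} + \frac{Y{\left(x{\left(1 \right)} \right)}}{10}\right)\right) 43 = \left(-26 + \left(\frac{21}{11} + \frac{2 - 12}{10}\right)\right) 43 = \left(-26 + \left(21 \cdot \frac{1}{11} + \left(2 - 12\right) \frac{1}{10}\right)\right) 43 = \left(-26 + \left(\frac{21}{11} - 1\right)\right) 43 = \left(-26 + \frac{10}{11}\right) 43 = \left(- \frac{276}{11}\right) 43 = - \frac{11868}{11}$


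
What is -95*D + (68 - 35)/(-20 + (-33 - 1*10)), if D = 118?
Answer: -235421/21 ≈ -11211.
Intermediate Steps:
-95*D + (68 - 35)/(-20 + (-33 - 1*10)) = -95*118 + (68 - 35)/(-20 + (-33 - 1*10)) = -11210 + 33/(-20 + (-33 - 10)) = -11210 + 33/(-20 - 43) = -11210 + 33/(-63) = -11210 + 33*(-1/63) = -11210 - 11/21 = -235421/21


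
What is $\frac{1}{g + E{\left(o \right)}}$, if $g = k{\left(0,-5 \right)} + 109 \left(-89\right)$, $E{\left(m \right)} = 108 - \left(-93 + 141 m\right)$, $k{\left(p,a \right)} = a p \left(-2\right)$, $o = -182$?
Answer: $\frac{1}{16162} \approx 6.1874 \cdot 10^{-5}$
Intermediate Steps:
$k{\left(p,a \right)} = - 2 a p$
$E{\left(m \right)} = 201 - 141 m$ ($E{\left(m \right)} = 108 - \left(-93 + 141 m\right) = 201 - 141 m$)
$g = -9701$ ($g = \left(-2\right) \left(-5\right) 0 + 109 \left(-89\right) = 0 - 9701 = -9701$)
$\frac{1}{g + E{\left(o \right)}} = \frac{1}{-9701 + \left(201 - -25662\right)} = \frac{1}{-9701 + \left(201 + 25662\right)} = \frac{1}{-9701 + 25863} = \frac{1}{16162}$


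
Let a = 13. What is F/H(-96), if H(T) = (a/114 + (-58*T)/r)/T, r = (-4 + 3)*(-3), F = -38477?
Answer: 421092288/211597 ≈ 1990.1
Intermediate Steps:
r = 3 (r = -1*(-3) = 3)
H(T) = (13/114 - 58*T/3)/T
F/H(-96) = -38477*(-10944/(13 - 2204*(-96))) = -38477*(-10944/(13 + 211584)) = -38477/((1/114)*(-1/96)*211597) = -38477/(-211597/10944) = -38477*(-10944/211597) = 421092288/211597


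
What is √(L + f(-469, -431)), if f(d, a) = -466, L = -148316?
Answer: I*√148782 ≈ 385.72*I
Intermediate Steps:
√(L + f(-469, -431)) = √(-148316 - 466) = √(-148782) = I*√148782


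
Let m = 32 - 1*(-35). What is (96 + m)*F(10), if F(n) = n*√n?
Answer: 1630*√10 ≈ 5154.5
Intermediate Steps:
m = 67 (m = 32 + 35 = 67)
F(n) = n^(3/2)
(96 + m)*F(10) = (96 + 67)*10^(3/2) = 163*(10*√10) = 1630*√10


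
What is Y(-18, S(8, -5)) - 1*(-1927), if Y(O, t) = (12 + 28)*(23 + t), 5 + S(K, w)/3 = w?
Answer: 1647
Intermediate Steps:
S(K, w) = -15 + 3*w
Y(O, t) = 920 + 40*t (Y(O, t) = 40*(23 + t) = 920 + 40*t)
Y(-18, S(8, -5)) - 1*(-1927) = (920 + 40*(-15 + 3*(-5))) - 1*(-1927) = (920 + 40*(-15 - 15)) + 1927 = (920 + 40*(-30)) + 1927 = (920 - 1200) + 1927 = -280 + 1927 = 1647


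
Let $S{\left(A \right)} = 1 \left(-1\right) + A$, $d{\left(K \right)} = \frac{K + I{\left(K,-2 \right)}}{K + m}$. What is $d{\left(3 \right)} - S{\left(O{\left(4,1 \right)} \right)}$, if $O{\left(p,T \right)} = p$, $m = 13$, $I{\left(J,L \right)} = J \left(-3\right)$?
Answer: $- \frac{27}{8} \approx -3.375$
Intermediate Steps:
$I{\left(J,L \right)} = - 3 J$
$d{\left(K \right)} = - \frac{2 K}{13 + K}$ ($d{\left(K \right)} = \frac{K - 3 K}{K + 13} = \frac{\left(-2\right) K}{13 + K} = - \frac{2 K}{13 + K}$)
$S{\left(A \right)} = -1 + A$
$d{\left(3 \right)} - S{\left(O{\left(4,1 \right)} \right)} = \left(-2\right) 3 \frac{1}{13 + 3} - \left(-1 + 4\right) = \left(-2\right) 3 \cdot \frac{1}{16} - 3 = - \frac{3}{8} - 3 = - \frac{27}{8}$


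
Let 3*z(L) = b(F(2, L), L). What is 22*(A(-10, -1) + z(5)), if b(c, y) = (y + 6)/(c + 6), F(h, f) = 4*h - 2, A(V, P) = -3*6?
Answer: -7007/18 ≈ -389.28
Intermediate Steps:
A(V, P) = -18
F(h, f) = -2 + 4*h
b(c, y) = (6 + y)/(6 + c)
z(L) = ⅙ + L/36 (z(L) = ((6 + L)/(6 + (-2 + 4*2)))/3 = ((6 + L)/(6 + (-2 + 8)))/3 = ((6 + L)/(6 + 6))/3 = ((6 + L)/12)/3 = (½ + L/12)/3 = ⅙ + L/36)
22*(A(-10, -1) + z(5)) = 22*(-18 + (⅙ + (1/36)*5)) = 22*(-18 + (⅙ + 5/36)) = 22*(-18 + 11/36) = 22*(-637/36) = -7007/18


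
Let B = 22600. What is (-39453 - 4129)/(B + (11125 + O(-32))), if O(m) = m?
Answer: -3962/3063 ≈ -1.2935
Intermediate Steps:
(-39453 - 4129)/(B + (11125 + O(-32))) = (-39453 - 4129)/(22600 + (11125 - 32)) = -43582/(22600 + 11093) = -43582/33693 = -43582*1/33693 = -3962/3063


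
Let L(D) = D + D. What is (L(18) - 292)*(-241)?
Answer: 61696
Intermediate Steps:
L(D) = 2*D
(L(18) - 292)*(-241) = (2*18 - 292)*(-241) = (36 - 292)*(-241) = -256*(-241) = 61696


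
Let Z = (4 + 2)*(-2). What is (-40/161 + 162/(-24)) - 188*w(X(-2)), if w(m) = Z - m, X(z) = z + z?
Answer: 964069/644 ≈ 1497.0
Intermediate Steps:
Z = -12 (Z = 6*(-2) = -12)
X(z) = 2*z
w(m) = -12 - m
(-40/161 + 162/(-24)) - 188*w(X(-2)) = (-40/161 + 162/(-24)) - 188*(-12 - 2*(-2)) = (-40*1/161 + 162*(-1/24)) - 188*(-12 - 1*(-4)) = (-40/161 - 27/4) - 188*(-12 + 4) = -4507/644 - 188*(-8) = -4507/644 + 1504 = 964069/644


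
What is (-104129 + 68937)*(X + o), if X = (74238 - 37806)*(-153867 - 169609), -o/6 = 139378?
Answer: 414762843568800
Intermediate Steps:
o = -836268 (o = -6*139378 = -836268)
X = -11784877632 (X = 36432*(-323476) = -11784877632)
(-104129 + 68937)*(X + o) = (-104129 + 68937)*(-11784877632 - 836268) = -35192*(-11785713900) = 414762843568800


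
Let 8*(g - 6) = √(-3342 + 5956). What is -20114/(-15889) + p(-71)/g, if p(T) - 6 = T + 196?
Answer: -396522458/2462795 + 524*√2614/155 ≈ 11.838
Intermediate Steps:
p(T) = 202 + T (p(T) = 6 + (T + 196) = 6 + (196 + T) = 202 + T)
g = 6 + √2614/8 (g = 6 + √(-3342 + 5956)/8 = 6 + √2614/8 ≈ 12.391)
-20114/(-15889) + p(-71)/g = -20114/(-15889) + (202 - 71)/(6 + √2614/8) = -20114*(-1/15889) + 131/(6 + √2614/8) = 20114/15889 + 131/(6 + √2614/8)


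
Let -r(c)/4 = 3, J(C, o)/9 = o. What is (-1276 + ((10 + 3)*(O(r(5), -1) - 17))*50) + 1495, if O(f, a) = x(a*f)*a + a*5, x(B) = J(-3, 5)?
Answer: -43331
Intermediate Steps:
J(C, o) = 9*o
x(B) = 45 (x(B) = 9*5 = 45)
r(c) = -12 (r(c) = -4*3 = -12)
O(f, a) = 50*a (O(f, a) = 45*a + a*5 = 45*a + 5*a = 50*a)
(-1276 + ((10 + 3)*(O(r(5), -1) - 17))*50) + 1495 = (-1276 + ((10 + 3)*(50*(-1) - 17))*50) + 1495 = (-1276 + (13*(-50 - 17))*50) + 1495 = (-1276 + (13*(-67))*50) + 1495 = (-1276 - 871*50) + 1495 = (-1276 - 43550) + 1495 = -44826 + 1495 = -43331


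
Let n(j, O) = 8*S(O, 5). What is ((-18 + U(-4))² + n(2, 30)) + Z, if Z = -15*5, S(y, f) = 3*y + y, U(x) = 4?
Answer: 1081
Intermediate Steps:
S(y, f) = 4*y
Z = -75
n(j, O) = 32*O (n(j, O) = 8*(4*O) = 32*O)
((-18 + U(-4))² + n(2, 30)) + Z = ((-18 + 4)² + 32*30) - 75 = ((-14)² + 960) - 75 = (196 + 960) - 75 = 1156 - 75 = 1081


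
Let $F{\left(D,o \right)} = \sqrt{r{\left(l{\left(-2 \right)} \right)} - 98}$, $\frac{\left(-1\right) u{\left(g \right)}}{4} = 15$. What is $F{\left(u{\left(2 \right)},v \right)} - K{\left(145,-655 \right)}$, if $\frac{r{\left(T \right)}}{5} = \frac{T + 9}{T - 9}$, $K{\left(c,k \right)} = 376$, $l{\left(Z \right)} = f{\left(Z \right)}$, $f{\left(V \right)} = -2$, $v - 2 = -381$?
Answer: $-376 + \frac{i \sqrt{12243}}{11} \approx -376.0 + 10.059 i$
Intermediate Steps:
$v = -379$ ($v = 2 - 381 = -379$)
$l{\left(Z \right)} = -2$
$u{\left(g \right)} = -60$ ($u{\left(g \right)} = \left(-4\right) 15 = -60$)
$r{\left(T \right)} = \frac{5 \left(9 + T\right)}{-9 + T}$ ($r{\left(T \right)} = 5 \frac{T + 9}{T - 9} = 5 \frac{9 + T}{-9 + T} = \frac{5 \left(9 + T\right)}{-9 + T}$)
$F{\left(D,o \right)} = \frac{i \sqrt{12243}}{11}$ ($F{\left(D,o \right)} = \sqrt{\frac{5 \left(9 - 2\right)}{-9 - 2} - 98} = \sqrt{5 \frac{1}{-11} \cdot 7 - 98} = \sqrt{5 \left(- \frac{1}{11}\right) 7 - 98} = \sqrt{- \frac{35}{11} - 98} = \sqrt{- \frac{1113}{11}} = \frac{i \sqrt{12243}}{11}$)
$F{\left(u{\left(2 \right)},v \right)} - K{\left(145,-655 \right)} = \frac{i \sqrt{12243}}{11} - 376 = -376 + \frac{i \sqrt{12243}}{11}$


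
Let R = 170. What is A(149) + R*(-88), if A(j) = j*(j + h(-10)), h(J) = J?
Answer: 5751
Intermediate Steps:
A(j) = j*(-10 + j) (A(j) = j*(j - 10) = j*(-10 + j))
A(149) + R*(-88) = 149*(-10 + 149) + 170*(-88) = 149*139 - 14960 = 20711 - 14960 = 5751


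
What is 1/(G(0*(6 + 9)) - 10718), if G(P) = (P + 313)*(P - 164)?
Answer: -1/62050 ≈ -1.6116e-5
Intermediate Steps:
G(P) = (-164 + P)*(313 + P) (G(P) = (313 + P)*(-164 + P) = (-164 + P)*(313 + P))
1/(G(0*(6 + 9)) - 10718) = 1/((-51332 + (0*(6 + 9))² + 149*(0*(6 + 9))) - 10718) = 1/((-51332 + (0*15)² + 149*(0*15)) - 10718) = 1/((-51332 + 0² + 149*0) - 10718) = 1/((-51332 + 0 + 0) - 10718) = 1/(-51332 - 10718) = 1/(-62050) = -1/62050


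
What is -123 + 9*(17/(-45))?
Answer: -632/5 ≈ -126.40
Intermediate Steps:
-123 + 9*(17/(-45)) = -123 + 9*(17*(-1/45)) = -123 + 9*(-17/45) = -123 - 17/5 = -632/5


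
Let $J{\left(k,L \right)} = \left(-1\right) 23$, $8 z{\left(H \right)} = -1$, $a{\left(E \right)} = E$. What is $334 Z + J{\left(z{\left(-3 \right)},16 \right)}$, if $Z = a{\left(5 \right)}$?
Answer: $1647$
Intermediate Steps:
$Z = 5$
$z{\left(H \right)} = - \frac{1}{8}$ ($z{\left(H \right)} = \frac{1}{8} \left(-1\right) = - \frac{1}{8}$)
$J{\left(k,L \right)} = -23$
$334 Z + J{\left(z{\left(-3 \right)},16 \right)} = 334 \cdot 5 - 23 = 1670 - 23 = 1647$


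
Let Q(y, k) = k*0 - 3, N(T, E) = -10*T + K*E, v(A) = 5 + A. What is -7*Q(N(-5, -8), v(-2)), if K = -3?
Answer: 21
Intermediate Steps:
N(T, E) = -10*T - 3*E
Q(y, k) = -3 (Q(y, k) = 0 - 3 = -3)
-7*Q(N(-5, -8), v(-2)) = -7*(-3) = 21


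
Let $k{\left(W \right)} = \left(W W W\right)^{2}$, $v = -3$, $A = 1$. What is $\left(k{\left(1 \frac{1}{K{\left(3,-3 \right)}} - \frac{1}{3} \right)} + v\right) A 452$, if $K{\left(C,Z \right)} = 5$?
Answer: $- \frac{15445658572}{11390625} \approx -1356.0$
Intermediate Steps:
$k{\left(W \right)} = W^{6}$ ($k{\left(W \right)} = \left(W^{2} W\right)^{2} = \left(W^{3}\right)^{2} = W^{6}$)
$\left(k{\left(1 \frac{1}{K{\left(3,-3 \right)}} - \frac{1}{3} \right)} + v\right) A 452 = \left(\left(1 \cdot \frac{1}{5} - \frac{1}{3}\right)^{6} - 3\right) 1 \cdot 452 = \left(\left(\frac{1}{5} - \frac{1}{3}\right)^{6} - 3\right) 1 \cdot 452 = \left(\left(- \frac{2}{15}\right)^{6} - 3\right) 1 \cdot 452 = \left(\frac{64}{11390625} - 3\right) 1 \cdot 452 = \left(- \frac{34171811}{11390625}\right) 1 \cdot 452 = \left(- \frac{34171811}{11390625}\right) 452 = - \frac{15445658572}{11390625}$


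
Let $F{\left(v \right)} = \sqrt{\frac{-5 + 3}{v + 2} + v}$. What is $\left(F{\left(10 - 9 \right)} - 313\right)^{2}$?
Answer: $\frac{\left(939 - \sqrt{3}\right)^{2}}{9} \approx 97608.0$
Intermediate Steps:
$F{\left(v \right)} = \sqrt{v - \frac{2}{2 + v}}$ ($F{\left(v \right)} = \sqrt{- \frac{2}{2 + v} + v} = \sqrt{v - \frac{2}{2 + v}}$)
$\left(F{\left(10 - 9 \right)} - 313\right)^{2} = \left(\sqrt{\frac{-2 + \left(10 - 9\right) \left(2 + \left(10 - 9\right)\right)}{2 + \left(10 - 9\right)}} - 313\right)^{2} = \left(\sqrt{\frac{-2 + 1 \left(2 + 1\right)}{2 + 1}} - 313\right)^{2} = \left(\sqrt{\frac{-2 + 1 \cdot 3}{3}} - 313\right)^{2} = \left(\sqrt{\frac{-2 + 3}{3}} - 313\right)^{2} = \left(\sqrt{\frac{1}{3} \cdot 1} - 313\right)^{2} = \left(\sqrt{\frac{1}{3}} - 313\right)^{2} = \left(\frac{\sqrt{3}}{3} - 313\right)^{2} = \left(-313 + \frac{\sqrt{3}}{3}\right)^{2}$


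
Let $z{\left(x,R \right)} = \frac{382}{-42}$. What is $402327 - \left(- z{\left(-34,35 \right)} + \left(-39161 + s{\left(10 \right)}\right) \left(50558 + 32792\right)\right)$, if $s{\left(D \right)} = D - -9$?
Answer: $\frac{68520648376}{21} \approx 3.2629 \cdot 10^{9}$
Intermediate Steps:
$s{\left(D \right)} = 9 + D$ ($s{\left(D \right)} = D + 9 = 9 + D$)
$z{\left(x,R \right)} = - \frac{191}{21}$ ($z{\left(x,R \right)} = 382 \left(- \frac{1}{42}\right) = - \frac{191}{21}$)
$402327 - \left(- z{\left(-34,35 \right)} + \left(-39161 + s{\left(10 \right)}\right) \left(50558 + 32792\right)\right) = 402327 - \left(\frac{191}{21} + \left(-39161 + \left(9 + 10\right)\right) \left(50558 + 32792\right)\right) = 402327 - \left(\frac{191}{21} + \left(-39161 + 19\right) 83350\right) = 402327 - \left(\frac{191}{21} - 3262485700\right) = 402327 - - \frac{68512199509}{21} = 402327 + \left(- \frac{191}{21} + 3262485700\right) = 402327 + \frac{68512199509}{21} = \frac{68520648376}{21}$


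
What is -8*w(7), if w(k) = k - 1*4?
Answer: -24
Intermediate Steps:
w(k) = -4 + k (w(k) = k - 4 = -4 + k)
-8*w(7) = -8*(-4 + 7) = -8*3 = -24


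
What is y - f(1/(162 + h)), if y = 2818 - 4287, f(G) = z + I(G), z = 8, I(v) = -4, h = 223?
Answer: -1473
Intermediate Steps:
f(G) = 4 (f(G) = 8 - 4 = 4)
y = -1469
y - f(1/(162 + h)) = -1469 - 1*4 = -1469 - 4 = -1473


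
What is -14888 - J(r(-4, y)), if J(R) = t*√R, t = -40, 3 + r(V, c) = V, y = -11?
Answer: -14888 + 40*I*√7 ≈ -14888.0 + 105.83*I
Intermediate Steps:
r(V, c) = -3 + V
J(R) = -40*√R
-14888 - J(r(-4, y)) = -14888 - (-40)*√(-3 - 4) = -14888 - (-40)*√(-7) = -14888 - (-40)*I*√7 = -14888 + 40*I*√7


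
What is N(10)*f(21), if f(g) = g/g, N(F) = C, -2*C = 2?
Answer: -1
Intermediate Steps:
C = -1 (C = -½*2 = -1)
N(F) = -1
f(g) = 1
N(10)*f(21) = -1*1 = -1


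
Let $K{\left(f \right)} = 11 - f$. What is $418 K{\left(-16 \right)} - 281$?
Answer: $11005$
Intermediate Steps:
$418 K{\left(-16 \right)} - 281 = 418 \left(11 - -16\right) - 281 = 418 \left(11 + 16\right) - 281 = 418 \cdot 27 - 281 = 11286 - 281 = 11005$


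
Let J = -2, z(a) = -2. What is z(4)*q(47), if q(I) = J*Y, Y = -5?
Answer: -20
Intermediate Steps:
q(I) = 10 (q(I) = -2*(-5) = 10)
z(4)*q(47) = -2*10 = -20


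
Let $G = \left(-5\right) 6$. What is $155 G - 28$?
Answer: $-4678$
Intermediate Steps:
$G = -30$
$155 G - 28 = 155 \left(-30\right) - 28 = -4650 - 28 = -4678$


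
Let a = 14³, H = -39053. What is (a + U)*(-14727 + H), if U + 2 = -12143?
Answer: 505585780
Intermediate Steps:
U = -12145 (U = -2 - 12143 = -12145)
a = 2744
(a + U)*(-14727 + H) = (2744 - 12145)*(-14727 - 39053) = -9401*(-53780) = 505585780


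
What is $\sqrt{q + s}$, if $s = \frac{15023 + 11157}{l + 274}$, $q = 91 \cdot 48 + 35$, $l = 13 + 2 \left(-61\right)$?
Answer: $\frac{\sqrt{41055}}{3} \approx 67.54$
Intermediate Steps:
$l = -109$ ($l = 13 - 122 = -109$)
$q = 4403$ ($q = 4368 + 35 = 4403$)
$s = \frac{476}{3}$ ($s = \frac{15023 + 11157}{-109 + 274} = \frac{26180}{165} = 26180 \cdot \frac{1}{165} = \frac{476}{3} \approx 158.67$)
$\sqrt{q + s} = \sqrt{4403 + \frac{476}{3}} = \sqrt{\frac{13685}{3}} = \frac{\sqrt{41055}}{3}$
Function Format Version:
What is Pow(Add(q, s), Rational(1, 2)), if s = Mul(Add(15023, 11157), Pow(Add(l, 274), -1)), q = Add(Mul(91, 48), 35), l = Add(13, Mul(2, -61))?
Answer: Mul(Rational(1, 3), Pow(41055, Rational(1, 2))) ≈ 67.540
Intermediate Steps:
l = -109 (l = Add(13, -122) = -109)
q = 4403 (q = Add(4368, 35) = 4403)
s = Rational(476, 3) (s = Mul(Add(15023, 11157), Pow(Add(-109, 274), -1)) = Mul(26180, Pow(165, -1)) = Mul(26180, Rational(1, 165)) = Rational(476, 3) ≈ 158.67)
Pow(Add(q, s), Rational(1, 2)) = Pow(Add(4403, Rational(476, 3)), Rational(1, 2)) = Pow(Rational(13685, 3), Rational(1, 2)) = Mul(Rational(1, 3), Pow(41055, Rational(1, 2)))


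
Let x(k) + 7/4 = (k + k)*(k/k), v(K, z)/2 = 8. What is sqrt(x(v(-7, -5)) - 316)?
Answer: 3*I*sqrt(127)/2 ≈ 16.904*I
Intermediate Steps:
v(K, z) = 16 (v(K, z) = 2*8 = 16)
x(k) = -7/4 + 2*k (x(k) = -7/4 + (k + k)*(k/k) = -7/4 + (2*k)*1 = -7/4 + 2*k)
sqrt(x(v(-7, -5)) - 316) = sqrt((-7/4 + 2*16) - 316) = sqrt((-7/4 + 32) - 316) = sqrt(121/4 - 316) = sqrt(-1143/4) = 3*I*sqrt(127)/2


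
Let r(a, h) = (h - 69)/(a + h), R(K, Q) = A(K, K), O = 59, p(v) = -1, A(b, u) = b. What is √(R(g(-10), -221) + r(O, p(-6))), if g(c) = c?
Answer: 5*I*√377/29 ≈ 3.3477*I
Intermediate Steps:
R(K, Q) = K
r(a, h) = (-69 + h)/(a + h)
√(R(g(-10), -221) + r(O, p(-6))) = √(-10 + (-69 - 1)/(59 - 1)) = √(-10 - 70/58) = √(-10 + (1/58)*(-70)) = √(-10 - 35/29) = √(-325/29) = 5*I*√377/29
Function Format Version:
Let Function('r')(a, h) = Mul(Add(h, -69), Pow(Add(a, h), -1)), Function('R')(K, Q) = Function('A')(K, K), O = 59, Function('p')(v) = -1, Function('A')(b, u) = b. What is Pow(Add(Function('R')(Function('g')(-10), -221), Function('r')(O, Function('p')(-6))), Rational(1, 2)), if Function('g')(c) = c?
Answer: Mul(Rational(5, 29), I, Pow(377, Rational(1, 2))) ≈ Mul(3.3477, I)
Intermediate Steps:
Function('R')(K, Q) = K
Function('r')(a, h) = Mul(Pow(Add(a, h), -1), Add(-69, h)) (Function('r')(a, h) = Mul(Add(-69, h), Pow(Add(a, h), -1)) = Mul(Pow(Add(a, h), -1), Add(-69, h)))
Pow(Add(Function('R')(Function('g')(-10), -221), Function('r')(O, Function('p')(-6))), Rational(1, 2)) = Pow(Add(-10, Mul(Pow(Add(59, -1), -1), Add(-69, -1))), Rational(1, 2)) = Pow(Add(-10, Mul(Pow(58, -1), -70)), Rational(1, 2)) = Pow(Add(-10, Mul(Rational(1, 58), -70)), Rational(1, 2)) = Pow(Add(-10, Rational(-35, 29)), Rational(1, 2)) = Pow(Rational(-325, 29), Rational(1, 2)) = Mul(Rational(5, 29), I, Pow(377, Rational(1, 2)))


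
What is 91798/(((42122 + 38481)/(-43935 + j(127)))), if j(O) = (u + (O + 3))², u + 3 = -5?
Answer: -2666823698/80603 ≈ -33086.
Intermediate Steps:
u = -8 (u = -3 - 5 = -8)
j(O) = (-5 + O)² (j(O) = (-8 + (O + 3))² = (-8 + (3 + O))² = (-5 + O)²)
91798/(((42122 + 38481)/(-43935 + j(127)))) = 91798/(((42122 + 38481)/(-43935 + (-5 + 127)²))) = 91798/((80603/(-43935 + 122²))) = 91798/((80603/(-43935 + 14884))) = 91798/((80603/(-29051))) = 91798/((80603*(-1/29051))) = 91798/(-80603/29051) = 91798*(-29051/80603) = -2666823698/80603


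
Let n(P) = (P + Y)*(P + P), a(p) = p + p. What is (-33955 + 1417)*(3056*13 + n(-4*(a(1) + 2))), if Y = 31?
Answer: -1277051424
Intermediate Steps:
a(p) = 2*p
n(P) = 2*P*(31 + P) (n(P) = (P + 31)*(P + P) = (31 + P)*(2*P) = 2*P*(31 + P))
(-33955 + 1417)*(3056*13 + n(-4*(a(1) + 2))) = (-33955 + 1417)*(3056*13 + 2*(-4*(2*1 + 2))*(31 - 4*(2*1 + 2))) = -32538*(39728 + 2*(-4*(2 + 2))*(31 - 4*(2 + 2))) = -32538*(39728 + 2*(-4*4)*(31 - 4*4)) = -32538*(39728 + 2*(-16)*(31 - 16)) = -32538*(39728 + 2*(-16)*15) = -32538*(39728 - 480) = -32538*39248 = -1277051424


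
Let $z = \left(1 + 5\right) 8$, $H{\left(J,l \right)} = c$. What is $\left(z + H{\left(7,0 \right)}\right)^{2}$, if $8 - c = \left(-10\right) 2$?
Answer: $5776$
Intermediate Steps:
$c = 28$ ($c = 8 - \left(-10\right) 2 = 8 - -20 = 8 + 20 = 28$)
$H{\left(J,l \right)} = 28$
$z = 48$ ($z = 6 \cdot 8 = 48$)
$\left(z + H{\left(7,0 \right)}\right)^{2} = \left(48 + 28\right)^{2} = 76^{2} = 5776$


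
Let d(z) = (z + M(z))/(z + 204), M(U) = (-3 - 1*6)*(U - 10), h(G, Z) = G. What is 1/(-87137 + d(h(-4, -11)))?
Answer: -100/8713639 ≈ -1.1476e-5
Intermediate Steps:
M(U) = 90 - 9*U (M(U) = (-3 - 6)*(-10 + U) = -9*(-10 + U) = 90 - 9*U)
d(z) = (90 - 8*z)/(204 + z) (d(z) = (z + (90 - 9*z))/(z + 204) = (90 - 8*z)/(204 + z))
1/(-87137 + d(h(-4, -11))) = 1/(-87137 + 2*(45 - 4*(-4))/(204 - 4)) = 1/(-87137 + 2*(45 + 16)/200) = 1/(-87137 + 2*(1/200)*61) = 1/(-87137 + 61/100) = 1/(-8713639/100) = -100/8713639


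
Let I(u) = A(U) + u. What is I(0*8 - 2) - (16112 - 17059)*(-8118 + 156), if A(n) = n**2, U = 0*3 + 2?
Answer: -7540012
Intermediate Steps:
U = 2 (U = 0 + 2 = 2)
I(u) = 4 + u (I(u) = 2**2 + u = 4 + u)
I(0*8 - 2) - (16112 - 17059)*(-8118 + 156) = (4 + (0*8 - 2)) - (16112 - 17059)*(-8118 + 156) = (4 + (0 - 2)) - (-947)*(-7962) = (4 - 2) - 1*7540014 = 2 - 7540014 = -7540012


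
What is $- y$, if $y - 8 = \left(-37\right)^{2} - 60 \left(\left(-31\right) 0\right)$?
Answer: $-1377$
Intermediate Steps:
$y = 1377$ ($y = 8 + \left(\left(-37\right)^{2} - 60 \left(\left(-31\right) 0\right)\right) = 8 + \left(1369 - 0\right) = 8 + \left(1369 + 0\right) = 8 + 1369 = 1377$)
$- y = \left(-1\right) 1377 = -1377$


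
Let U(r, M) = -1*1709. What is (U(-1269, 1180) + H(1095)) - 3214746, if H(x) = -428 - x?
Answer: -3217978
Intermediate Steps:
U(r, M) = -1709
(U(-1269, 1180) + H(1095)) - 3214746 = (-1709 + (-428 - 1*1095)) - 3214746 = (-1709 + (-428 - 1095)) - 3214746 = (-1709 - 1523) - 3214746 = -3232 - 3214746 = -3217978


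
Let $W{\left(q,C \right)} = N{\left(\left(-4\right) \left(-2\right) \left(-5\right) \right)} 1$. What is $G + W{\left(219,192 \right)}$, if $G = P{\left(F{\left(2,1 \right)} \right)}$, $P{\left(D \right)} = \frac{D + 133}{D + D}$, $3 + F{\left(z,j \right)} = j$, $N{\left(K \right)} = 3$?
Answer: $- \frac{119}{4} \approx -29.75$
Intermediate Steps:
$F{\left(z,j \right)} = -3 + j$
$P{\left(D \right)} = \frac{133 + D}{2 D}$
$W{\left(q,C \right)} = 3$ ($W{\left(q,C \right)} = 3 \cdot 1 = 3$)
$G = - \frac{131}{4}$ ($G = \frac{133 + \left(-3 + 1\right)}{2 \left(-3 + 1\right)} = \frac{133 - 2}{2 \left(-2\right)} = \frac{1}{2} \left(- \frac{1}{2}\right) 131 = - \frac{131}{4} \approx -32.75$)
$G + W{\left(219,192 \right)} = - \frac{131}{4} + 3 = - \frac{119}{4}$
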